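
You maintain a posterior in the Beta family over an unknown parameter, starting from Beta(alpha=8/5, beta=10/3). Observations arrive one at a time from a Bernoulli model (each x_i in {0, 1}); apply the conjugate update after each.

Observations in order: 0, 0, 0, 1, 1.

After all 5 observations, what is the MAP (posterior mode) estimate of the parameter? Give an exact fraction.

39/119

obs 1: x=0 → posterior Beta(8/5, 13/3)
obs 2: x=0 → posterior Beta(8/5, 16/3)
obs 3: x=0 → posterior Beta(8/5, 19/3)
obs 4: x=1 → posterior Beta(13/5, 19/3)
obs 5: x=1 → posterior Beta(18/5, 19/3)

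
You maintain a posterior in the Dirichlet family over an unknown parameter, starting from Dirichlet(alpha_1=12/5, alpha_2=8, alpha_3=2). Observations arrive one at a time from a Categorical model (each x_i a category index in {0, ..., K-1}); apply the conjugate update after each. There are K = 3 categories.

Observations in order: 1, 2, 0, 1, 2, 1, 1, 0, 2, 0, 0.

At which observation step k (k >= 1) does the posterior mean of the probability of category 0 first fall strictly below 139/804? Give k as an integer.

obs 1: x=1 → posterior Dirichlet(12/5, 9, 2)
obs 2: x=2 → posterior Dirichlet(12/5, 9, 3)
obs 3: x=0 → posterior Dirichlet(17/5, 9, 3)
obs 4: x=1 → posterior Dirichlet(17/5, 10, 3)
obs 5: x=2 → posterior Dirichlet(17/5, 10, 4)
obs 6: x=1 → posterior Dirichlet(17/5, 11, 4)
obs 7: x=1 → posterior Dirichlet(17/5, 12, 4)
obs 8: x=0 → posterior Dirichlet(22/5, 12, 4)
obs 9: x=2 → posterior Dirichlet(22/5, 12, 5)
obs 10: x=0 → posterior Dirichlet(27/5, 12, 5)
obs 11: x=0 → posterior Dirichlet(32/5, 12, 5)

k = 2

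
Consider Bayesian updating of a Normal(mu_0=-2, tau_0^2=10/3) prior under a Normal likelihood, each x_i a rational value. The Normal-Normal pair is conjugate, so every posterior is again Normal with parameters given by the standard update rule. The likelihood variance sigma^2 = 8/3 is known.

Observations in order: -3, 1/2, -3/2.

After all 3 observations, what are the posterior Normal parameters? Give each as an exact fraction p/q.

obs 1: x=-3 → posterior Normal(-23/9, 40/27)
obs 2: x=1/2 → posterior Normal(-41/28, 20/21)
obs 3: x=-3/2 → posterior Normal(-28/19, 40/57)

mu_0=-28/19, tau_0^2=40/57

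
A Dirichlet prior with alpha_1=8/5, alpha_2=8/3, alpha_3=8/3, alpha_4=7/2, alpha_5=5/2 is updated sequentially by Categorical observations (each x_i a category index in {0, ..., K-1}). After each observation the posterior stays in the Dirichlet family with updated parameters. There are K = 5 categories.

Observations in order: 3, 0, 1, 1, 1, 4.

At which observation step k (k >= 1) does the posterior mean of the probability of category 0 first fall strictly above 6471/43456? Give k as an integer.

k = 2

obs 1: x=3 → posterior Dirichlet(8/5, 8/3, 8/3, 9/2, 5/2)
obs 2: x=0 → posterior Dirichlet(13/5, 8/3, 8/3, 9/2, 5/2)
obs 3: x=1 → posterior Dirichlet(13/5, 11/3, 8/3, 9/2, 5/2)
obs 4: x=1 → posterior Dirichlet(13/5, 14/3, 8/3, 9/2, 5/2)
obs 5: x=1 → posterior Dirichlet(13/5, 17/3, 8/3, 9/2, 5/2)
obs 6: x=4 → posterior Dirichlet(13/5, 17/3, 8/3, 9/2, 7/2)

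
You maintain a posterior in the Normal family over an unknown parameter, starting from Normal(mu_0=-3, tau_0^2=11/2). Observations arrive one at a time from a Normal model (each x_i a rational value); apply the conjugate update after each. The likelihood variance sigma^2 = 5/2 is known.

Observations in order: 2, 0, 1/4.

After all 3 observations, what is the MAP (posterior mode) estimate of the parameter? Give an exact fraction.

39/152

obs 1: x=2 → posterior Normal(7/16, 55/32)
obs 2: x=0 → posterior Normal(7/27, 55/54)
obs 3: x=1/4 → posterior Normal(39/152, 55/76)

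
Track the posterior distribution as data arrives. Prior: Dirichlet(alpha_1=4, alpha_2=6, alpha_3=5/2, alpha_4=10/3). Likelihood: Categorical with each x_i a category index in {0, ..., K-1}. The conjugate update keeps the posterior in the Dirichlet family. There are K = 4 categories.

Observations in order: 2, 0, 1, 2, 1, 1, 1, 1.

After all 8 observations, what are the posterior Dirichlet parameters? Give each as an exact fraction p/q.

alpha_1=5, alpha_2=11, alpha_3=9/2, alpha_4=10/3

obs 1: x=2 → posterior Dirichlet(4, 6, 7/2, 10/3)
obs 2: x=0 → posterior Dirichlet(5, 6, 7/2, 10/3)
obs 3: x=1 → posterior Dirichlet(5, 7, 7/2, 10/3)
obs 4: x=2 → posterior Dirichlet(5, 7, 9/2, 10/3)
obs 5: x=1 → posterior Dirichlet(5, 8, 9/2, 10/3)
obs 6: x=1 → posterior Dirichlet(5, 9, 9/2, 10/3)
obs 7: x=1 → posterior Dirichlet(5, 10, 9/2, 10/3)
obs 8: x=1 → posterior Dirichlet(5, 11, 9/2, 10/3)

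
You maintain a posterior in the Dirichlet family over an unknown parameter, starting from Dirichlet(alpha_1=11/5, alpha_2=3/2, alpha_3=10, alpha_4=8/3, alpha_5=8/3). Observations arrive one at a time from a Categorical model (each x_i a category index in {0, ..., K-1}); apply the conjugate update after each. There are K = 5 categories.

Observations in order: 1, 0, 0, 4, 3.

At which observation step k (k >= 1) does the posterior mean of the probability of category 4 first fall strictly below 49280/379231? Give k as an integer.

obs 1: x=1 → posterior Dirichlet(11/5, 5/2, 10, 8/3, 8/3)
obs 2: x=0 → posterior Dirichlet(16/5, 5/2, 10, 8/3, 8/3)
obs 3: x=0 → posterior Dirichlet(21/5, 5/2, 10, 8/3, 8/3)
obs 4: x=4 → posterior Dirichlet(21/5, 5/2, 10, 8/3, 11/3)
obs 5: x=3 → posterior Dirichlet(21/5, 5/2, 10, 11/3, 11/3)

k = 2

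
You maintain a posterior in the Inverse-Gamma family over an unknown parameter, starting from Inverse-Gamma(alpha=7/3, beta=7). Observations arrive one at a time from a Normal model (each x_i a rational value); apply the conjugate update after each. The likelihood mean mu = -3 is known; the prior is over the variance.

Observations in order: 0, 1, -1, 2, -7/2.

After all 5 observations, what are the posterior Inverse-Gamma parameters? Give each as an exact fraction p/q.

obs 1: x=0 → posterior Inverse-Gamma(17/6, 23/2)
obs 2: x=1 → posterior Inverse-Gamma(10/3, 39/2)
obs 3: x=-1 → posterior Inverse-Gamma(23/6, 43/2)
obs 4: x=2 → posterior Inverse-Gamma(13/3, 34)
obs 5: x=-7/2 → posterior Inverse-Gamma(29/6, 273/8)

alpha=29/6, beta=273/8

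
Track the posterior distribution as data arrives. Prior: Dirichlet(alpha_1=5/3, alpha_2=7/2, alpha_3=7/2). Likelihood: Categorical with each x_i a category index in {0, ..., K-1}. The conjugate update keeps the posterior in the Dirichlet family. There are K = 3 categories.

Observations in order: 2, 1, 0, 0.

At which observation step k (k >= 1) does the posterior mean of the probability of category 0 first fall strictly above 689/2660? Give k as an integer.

obs 1: x=2 → posterior Dirichlet(5/3, 7/2, 9/2)
obs 2: x=1 → posterior Dirichlet(5/3, 9/2, 9/2)
obs 3: x=0 → posterior Dirichlet(8/3, 9/2, 9/2)
obs 4: x=0 → posterior Dirichlet(11/3, 9/2, 9/2)

k = 4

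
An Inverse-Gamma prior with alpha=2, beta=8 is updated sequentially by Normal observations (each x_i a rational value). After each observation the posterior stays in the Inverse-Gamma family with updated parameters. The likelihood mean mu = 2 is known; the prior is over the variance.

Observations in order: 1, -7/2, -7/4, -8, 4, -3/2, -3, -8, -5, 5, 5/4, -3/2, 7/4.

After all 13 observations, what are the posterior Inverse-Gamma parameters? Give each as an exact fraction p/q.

alpha=17/2, beta=5975/32

obs 1: x=1 → posterior Inverse-Gamma(5/2, 17/2)
obs 2: x=-7/2 → posterior Inverse-Gamma(3, 189/8)
obs 3: x=-7/4 → posterior Inverse-Gamma(7/2, 981/32)
obs 4: x=-8 → posterior Inverse-Gamma(4, 2581/32)
obs 5: x=4 → posterior Inverse-Gamma(9/2, 2645/32)
obs 6: x=-3/2 → posterior Inverse-Gamma(5, 2841/32)
obs 7: x=-3 → posterior Inverse-Gamma(11/2, 3241/32)
obs 8: x=-8 → posterior Inverse-Gamma(6, 4841/32)
obs 9: x=-5 → posterior Inverse-Gamma(13/2, 5625/32)
obs 10: x=5 → posterior Inverse-Gamma(7, 5769/32)
obs 11: x=5/4 → posterior Inverse-Gamma(15/2, 2889/16)
obs 12: x=-3/2 → posterior Inverse-Gamma(8, 2987/16)
obs 13: x=7/4 → posterior Inverse-Gamma(17/2, 5975/32)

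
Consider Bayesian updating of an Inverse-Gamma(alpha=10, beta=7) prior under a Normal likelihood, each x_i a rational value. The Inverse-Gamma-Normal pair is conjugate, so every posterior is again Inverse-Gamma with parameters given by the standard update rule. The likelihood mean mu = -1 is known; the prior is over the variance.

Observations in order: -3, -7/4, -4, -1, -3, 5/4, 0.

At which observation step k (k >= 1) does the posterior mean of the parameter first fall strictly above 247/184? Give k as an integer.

obs 1: x=-3 → posterior Inverse-Gamma(21/2, 9)
obs 2: x=-7/4 → posterior Inverse-Gamma(11, 297/32)
obs 3: x=-4 → posterior Inverse-Gamma(23/2, 441/32)
obs 4: x=-1 → posterior Inverse-Gamma(12, 441/32)
obs 5: x=-3 → posterior Inverse-Gamma(25/2, 505/32)
obs 6: x=5/4 → posterior Inverse-Gamma(13, 293/16)
obs 7: x=0 → posterior Inverse-Gamma(27/2, 301/16)

k = 5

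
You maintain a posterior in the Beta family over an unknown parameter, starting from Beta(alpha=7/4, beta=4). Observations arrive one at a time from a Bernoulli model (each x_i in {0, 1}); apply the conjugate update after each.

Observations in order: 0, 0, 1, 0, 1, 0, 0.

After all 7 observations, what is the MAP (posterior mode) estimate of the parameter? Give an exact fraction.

obs 1: x=0 → posterior Beta(7/4, 5)
obs 2: x=0 → posterior Beta(7/4, 6)
obs 3: x=1 → posterior Beta(11/4, 6)
obs 4: x=0 → posterior Beta(11/4, 7)
obs 5: x=1 → posterior Beta(15/4, 7)
obs 6: x=0 → posterior Beta(15/4, 8)
obs 7: x=0 → posterior Beta(15/4, 9)

11/43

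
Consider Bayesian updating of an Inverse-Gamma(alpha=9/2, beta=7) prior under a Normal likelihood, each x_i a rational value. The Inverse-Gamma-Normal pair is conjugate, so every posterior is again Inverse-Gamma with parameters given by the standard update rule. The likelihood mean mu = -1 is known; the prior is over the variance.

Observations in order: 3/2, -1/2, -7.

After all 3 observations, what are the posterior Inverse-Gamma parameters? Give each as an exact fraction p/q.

alpha=6, beta=113/4

obs 1: x=3/2 → posterior Inverse-Gamma(5, 81/8)
obs 2: x=-1/2 → posterior Inverse-Gamma(11/2, 41/4)
obs 3: x=-7 → posterior Inverse-Gamma(6, 113/4)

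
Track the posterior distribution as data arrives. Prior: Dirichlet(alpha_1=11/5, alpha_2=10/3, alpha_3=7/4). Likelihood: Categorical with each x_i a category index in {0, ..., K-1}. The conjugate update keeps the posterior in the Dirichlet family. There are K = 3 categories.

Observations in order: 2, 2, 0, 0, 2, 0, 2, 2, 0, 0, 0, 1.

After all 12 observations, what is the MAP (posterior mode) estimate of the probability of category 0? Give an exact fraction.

432/977

obs 1: x=2 → posterior Dirichlet(11/5, 10/3, 11/4)
obs 2: x=2 → posterior Dirichlet(11/5, 10/3, 15/4)
obs 3: x=0 → posterior Dirichlet(16/5, 10/3, 15/4)
obs 4: x=0 → posterior Dirichlet(21/5, 10/3, 15/4)
obs 5: x=2 → posterior Dirichlet(21/5, 10/3, 19/4)
obs 6: x=0 → posterior Dirichlet(26/5, 10/3, 19/4)
obs 7: x=2 → posterior Dirichlet(26/5, 10/3, 23/4)
obs 8: x=2 → posterior Dirichlet(26/5, 10/3, 27/4)
obs 9: x=0 → posterior Dirichlet(31/5, 10/3, 27/4)
obs 10: x=0 → posterior Dirichlet(36/5, 10/3, 27/4)
obs 11: x=0 → posterior Dirichlet(41/5, 10/3, 27/4)
obs 12: x=1 → posterior Dirichlet(41/5, 13/3, 27/4)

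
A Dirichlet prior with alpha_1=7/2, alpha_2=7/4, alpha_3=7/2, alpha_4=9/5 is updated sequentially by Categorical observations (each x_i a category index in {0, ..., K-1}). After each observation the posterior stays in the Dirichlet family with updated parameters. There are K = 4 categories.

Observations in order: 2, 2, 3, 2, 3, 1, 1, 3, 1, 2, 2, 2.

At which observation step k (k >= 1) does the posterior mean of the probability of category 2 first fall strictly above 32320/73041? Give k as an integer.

k = 4

obs 1: x=2 → posterior Dirichlet(7/2, 7/4, 9/2, 9/5)
obs 2: x=2 → posterior Dirichlet(7/2, 7/4, 11/2, 9/5)
obs 3: x=3 → posterior Dirichlet(7/2, 7/4, 11/2, 14/5)
obs 4: x=2 → posterior Dirichlet(7/2, 7/4, 13/2, 14/5)
obs 5: x=3 → posterior Dirichlet(7/2, 7/4, 13/2, 19/5)
obs 6: x=1 → posterior Dirichlet(7/2, 11/4, 13/2, 19/5)
obs 7: x=1 → posterior Dirichlet(7/2, 15/4, 13/2, 19/5)
obs 8: x=3 → posterior Dirichlet(7/2, 15/4, 13/2, 24/5)
obs 9: x=1 → posterior Dirichlet(7/2, 19/4, 13/2, 24/5)
obs 10: x=2 → posterior Dirichlet(7/2, 19/4, 15/2, 24/5)
obs 11: x=2 → posterior Dirichlet(7/2, 19/4, 17/2, 24/5)
obs 12: x=2 → posterior Dirichlet(7/2, 19/4, 19/2, 24/5)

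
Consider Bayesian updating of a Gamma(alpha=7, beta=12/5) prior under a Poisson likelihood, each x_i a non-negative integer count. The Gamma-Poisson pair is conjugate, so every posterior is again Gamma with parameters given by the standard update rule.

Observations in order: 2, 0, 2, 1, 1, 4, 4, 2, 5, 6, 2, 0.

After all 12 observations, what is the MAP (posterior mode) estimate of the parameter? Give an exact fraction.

obs 1: x=2 → posterior Gamma(9, 17/5)
obs 2: x=0 → posterior Gamma(9, 22/5)
obs 3: x=2 → posterior Gamma(11, 27/5)
obs 4: x=1 → posterior Gamma(12, 32/5)
obs 5: x=1 → posterior Gamma(13, 37/5)
obs 6: x=4 → posterior Gamma(17, 42/5)
obs 7: x=4 → posterior Gamma(21, 47/5)
obs 8: x=2 → posterior Gamma(23, 52/5)
obs 9: x=5 → posterior Gamma(28, 57/5)
obs 10: x=6 → posterior Gamma(34, 62/5)
obs 11: x=2 → posterior Gamma(36, 67/5)
obs 12: x=0 → posterior Gamma(36, 72/5)

175/72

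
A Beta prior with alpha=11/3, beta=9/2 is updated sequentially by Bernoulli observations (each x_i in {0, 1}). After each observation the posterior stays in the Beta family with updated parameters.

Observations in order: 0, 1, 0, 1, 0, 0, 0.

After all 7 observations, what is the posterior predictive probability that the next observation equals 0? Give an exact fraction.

57/91

obs 1: x=0 → posterior Beta(11/3, 11/2)
obs 2: x=1 → posterior Beta(14/3, 11/2)
obs 3: x=0 → posterior Beta(14/3, 13/2)
obs 4: x=1 → posterior Beta(17/3, 13/2)
obs 5: x=0 → posterior Beta(17/3, 15/2)
obs 6: x=0 → posterior Beta(17/3, 17/2)
obs 7: x=0 → posterior Beta(17/3, 19/2)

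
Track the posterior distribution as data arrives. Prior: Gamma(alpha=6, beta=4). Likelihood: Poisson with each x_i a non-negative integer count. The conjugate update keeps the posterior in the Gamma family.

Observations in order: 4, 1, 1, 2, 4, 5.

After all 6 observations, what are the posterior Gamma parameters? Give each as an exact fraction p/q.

alpha=23, beta=10

obs 1: x=4 → posterior Gamma(10, 5)
obs 2: x=1 → posterior Gamma(11, 6)
obs 3: x=1 → posterior Gamma(12, 7)
obs 4: x=2 → posterior Gamma(14, 8)
obs 5: x=4 → posterior Gamma(18, 9)
obs 6: x=5 → posterior Gamma(23, 10)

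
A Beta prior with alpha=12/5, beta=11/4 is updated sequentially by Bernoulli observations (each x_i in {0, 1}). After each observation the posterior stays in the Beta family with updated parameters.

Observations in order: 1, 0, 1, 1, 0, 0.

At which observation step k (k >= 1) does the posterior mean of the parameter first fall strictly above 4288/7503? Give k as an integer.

k = 4

obs 1: x=1 → posterior Beta(17/5, 11/4)
obs 2: x=0 → posterior Beta(17/5, 15/4)
obs 3: x=1 → posterior Beta(22/5, 15/4)
obs 4: x=1 → posterior Beta(27/5, 15/4)
obs 5: x=0 → posterior Beta(27/5, 19/4)
obs 6: x=0 → posterior Beta(27/5, 23/4)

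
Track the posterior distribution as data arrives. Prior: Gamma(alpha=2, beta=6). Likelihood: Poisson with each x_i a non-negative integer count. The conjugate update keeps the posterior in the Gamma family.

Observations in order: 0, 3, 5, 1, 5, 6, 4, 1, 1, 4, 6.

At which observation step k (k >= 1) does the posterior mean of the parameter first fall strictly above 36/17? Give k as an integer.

obs 1: x=0 → posterior Gamma(2, 7)
obs 2: x=3 → posterior Gamma(5, 8)
obs 3: x=5 → posterior Gamma(10, 9)
obs 4: x=1 → posterior Gamma(11, 10)
obs 5: x=5 → posterior Gamma(16, 11)
obs 6: x=6 → posterior Gamma(22, 12)
obs 7: x=4 → posterior Gamma(26, 13)
obs 8: x=1 → posterior Gamma(27, 14)
obs 9: x=1 → posterior Gamma(28, 15)
obs 10: x=4 → posterior Gamma(32, 16)
obs 11: x=6 → posterior Gamma(38, 17)

k = 11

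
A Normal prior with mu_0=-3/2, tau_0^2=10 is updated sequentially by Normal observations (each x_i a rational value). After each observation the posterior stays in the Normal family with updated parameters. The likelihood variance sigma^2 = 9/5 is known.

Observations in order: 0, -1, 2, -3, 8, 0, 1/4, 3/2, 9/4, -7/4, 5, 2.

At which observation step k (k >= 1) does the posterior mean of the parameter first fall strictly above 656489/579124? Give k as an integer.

obs 1: x=0 → posterior Normal(-27/118, 90/59)
obs 2: x=-1 → posterior Normal(-127/218, 90/109)
obs 3: x=2 → posterior Normal(73/318, 30/53)
obs 4: x=-3 → posterior Normal(-227/418, 90/209)
obs 5: x=8 → posterior Normal(573/518, 90/259)
obs 6: x=0 → posterior Normal(191/206, 30/103)
obs 7: x=1/4 → posterior Normal(299/359, 90/359)
obs 8: x=3/2 → posterior Normal(374/409, 90/409)
obs 9: x=9/4 → posterior Normal(973/918, 10/51)
obs 10: x=-7/4 → posterior Normal(399/509, 90/509)
obs 11: x=5 → posterior Normal(649/559, 90/559)
obs 12: x=2 → posterior Normal(107/87, 30/203)

k = 11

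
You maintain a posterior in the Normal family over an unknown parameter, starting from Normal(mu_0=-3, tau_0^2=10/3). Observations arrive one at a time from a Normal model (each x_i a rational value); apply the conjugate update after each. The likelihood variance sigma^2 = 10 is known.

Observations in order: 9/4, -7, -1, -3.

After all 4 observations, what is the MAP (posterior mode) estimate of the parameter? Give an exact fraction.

obs 1: x=9/4 → posterior Normal(-27/16, 5/2)
obs 2: x=-7 → posterior Normal(-11/4, 2)
obs 3: x=-1 → posterior Normal(-59/24, 5/3)
obs 4: x=-3 → posterior Normal(-71/28, 10/7)

-71/28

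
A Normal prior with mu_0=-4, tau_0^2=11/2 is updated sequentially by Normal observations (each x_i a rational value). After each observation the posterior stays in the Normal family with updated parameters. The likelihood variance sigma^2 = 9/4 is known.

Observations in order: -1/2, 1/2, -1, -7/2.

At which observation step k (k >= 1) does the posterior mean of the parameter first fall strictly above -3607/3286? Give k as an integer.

k = 2

obs 1: x=-1/2 → posterior Normal(-47/31, 99/62)
obs 2: x=1/2 → posterior Normal(-36/53, 99/106)
obs 3: x=-1 → posterior Normal(-58/75, 33/50)
obs 4: x=-7/2 → posterior Normal(-135/97, 99/194)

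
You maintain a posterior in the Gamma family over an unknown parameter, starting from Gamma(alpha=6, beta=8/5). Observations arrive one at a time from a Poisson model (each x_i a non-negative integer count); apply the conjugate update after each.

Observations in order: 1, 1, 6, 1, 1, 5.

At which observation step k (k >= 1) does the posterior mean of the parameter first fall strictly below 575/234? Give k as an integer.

obs 1: x=1 → posterior Gamma(7, 13/5)
obs 2: x=1 → posterior Gamma(8, 18/5)
obs 3: x=6 → posterior Gamma(14, 23/5)
obs 4: x=1 → posterior Gamma(15, 28/5)
obs 5: x=1 → posterior Gamma(16, 33/5)
obs 6: x=5 → posterior Gamma(21, 38/5)

k = 2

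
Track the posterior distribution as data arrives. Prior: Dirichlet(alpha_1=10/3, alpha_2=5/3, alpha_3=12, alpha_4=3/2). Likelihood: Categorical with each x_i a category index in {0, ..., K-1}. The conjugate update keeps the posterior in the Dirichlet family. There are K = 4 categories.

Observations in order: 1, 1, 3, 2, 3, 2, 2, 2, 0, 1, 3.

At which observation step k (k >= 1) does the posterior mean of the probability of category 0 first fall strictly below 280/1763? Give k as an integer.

k = 3

obs 1: x=1 → posterior Dirichlet(10/3, 8/3, 12, 3/2)
obs 2: x=1 → posterior Dirichlet(10/3, 11/3, 12, 3/2)
obs 3: x=3 → posterior Dirichlet(10/3, 11/3, 12, 5/2)
obs 4: x=2 → posterior Dirichlet(10/3, 11/3, 13, 5/2)
obs 5: x=3 → posterior Dirichlet(10/3, 11/3, 13, 7/2)
obs 6: x=2 → posterior Dirichlet(10/3, 11/3, 14, 7/2)
obs 7: x=2 → posterior Dirichlet(10/3, 11/3, 15, 7/2)
obs 8: x=2 → posterior Dirichlet(10/3, 11/3, 16, 7/2)
obs 9: x=0 → posterior Dirichlet(13/3, 11/3, 16, 7/2)
obs 10: x=1 → posterior Dirichlet(13/3, 14/3, 16, 7/2)
obs 11: x=3 → posterior Dirichlet(13/3, 14/3, 16, 9/2)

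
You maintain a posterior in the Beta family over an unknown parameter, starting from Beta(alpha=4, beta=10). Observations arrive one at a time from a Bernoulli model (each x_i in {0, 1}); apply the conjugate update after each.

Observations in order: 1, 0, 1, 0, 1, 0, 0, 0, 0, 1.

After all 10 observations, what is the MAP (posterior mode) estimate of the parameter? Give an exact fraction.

7/22

obs 1: x=1 → posterior Beta(5, 10)
obs 2: x=0 → posterior Beta(5, 11)
obs 3: x=1 → posterior Beta(6, 11)
obs 4: x=0 → posterior Beta(6, 12)
obs 5: x=1 → posterior Beta(7, 12)
obs 6: x=0 → posterior Beta(7, 13)
obs 7: x=0 → posterior Beta(7, 14)
obs 8: x=0 → posterior Beta(7, 15)
obs 9: x=0 → posterior Beta(7, 16)
obs 10: x=1 → posterior Beta(8, 16)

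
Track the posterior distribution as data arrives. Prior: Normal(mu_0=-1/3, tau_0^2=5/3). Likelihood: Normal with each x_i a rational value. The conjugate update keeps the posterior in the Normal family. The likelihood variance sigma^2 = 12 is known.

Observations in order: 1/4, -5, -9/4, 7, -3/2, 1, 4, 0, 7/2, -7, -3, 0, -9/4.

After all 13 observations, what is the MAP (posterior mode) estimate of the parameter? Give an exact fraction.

-153/404

obs 1: x=1/4 → posterior Normal(-43/164, 60/41)
obs 2: x=-5 → posterior Normal(-143/184, 30/23)
obs 3: x=-9/4 → posterior Normal(-47/51, 20/17)
obs 4: x=7 → posterior Normal(-3/14, 15/14)
obs 5: x=-3/2 → posterior Normal(-39/122, 60/61)
obs 6: x=1 → posterior Normal(-29/132, 10/11)
obs 7: x=4 → posterior Normal(11/142, 60/71)
obs 8: x=0 → posterior Normal(11/152, 15/19)
obs 9: x=7/2 → posterior Normal(23/81, 20/27)
obs 10: x=-7 → posterior Normal(-6/43, 30/43)
obs 11: x=-3 → posterior Normal(-27/91, 60/91)
obs 12: x=0 → posterior Normal(-9/32, 5/8)
obs 13: x=-9/4 → posterior Normal(-153/404, 60/101)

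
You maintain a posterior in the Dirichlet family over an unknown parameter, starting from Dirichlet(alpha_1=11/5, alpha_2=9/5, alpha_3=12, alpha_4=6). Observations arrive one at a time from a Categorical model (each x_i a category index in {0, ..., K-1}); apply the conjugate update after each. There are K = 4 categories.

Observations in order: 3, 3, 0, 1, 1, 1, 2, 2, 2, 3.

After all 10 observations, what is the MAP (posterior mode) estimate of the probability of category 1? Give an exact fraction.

obs 1: x=3 → posterior Dirichlet(11/5, 9/5, 12, 7)
obs 2: x=3 → posterior Dirichlet(11/5, 9/5, 12, 8)
obs 3: x=0 → posterior Dirichlet(16/5, 9/5, 12, 8)
obs 4: x=1 → posterior Dirichlet(16/5, 14/5, 12, 8)
obs 5: x=1 → posterior Dirichlet(16/5, 19/5, 12, 8)
obs 6: x=1 → posterior Dirichlet(16/5, 24/5, 12, 8)
obs 7: x=2 → posterior Dirichlet(16/5, 24/5, 13, 8)
obs 8: x=2 → posterior Dirichlet(16/5, 24/5, 14, 8)
obs 9: x=2 → posterior Dirichlet(16/5, 24/5, 15, 8)
obs 10: x=3 → posterior Dirichlet(16/5, 24/5, 15, 9)

19/140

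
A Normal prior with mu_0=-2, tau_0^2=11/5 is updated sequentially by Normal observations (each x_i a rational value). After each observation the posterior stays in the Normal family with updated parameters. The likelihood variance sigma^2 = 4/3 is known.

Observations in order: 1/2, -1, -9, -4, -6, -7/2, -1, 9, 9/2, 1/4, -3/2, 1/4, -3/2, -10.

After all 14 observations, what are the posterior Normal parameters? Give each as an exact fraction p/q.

obs 1: x=1/2 → posterior Normal(-47/106, 44/53)
obs 2: x=-1 → posterior Normal(-113/172, 22/43)
obs 3: x=-9 → posterior Normal(-101/34, 44/119)
obs 4: x=-4 → posterior Normal(-971/304, 11/38)
obs 5: x=-6 → posterior Normal(-1367/370, 44/185)
obs 6: x=-7/2 → posterior Normal(-799/218, 22/109)
obs 7: x=-1 → posterior Normal(-832/251, 44/251)
obs 8: x=9 → posterior Normal(-535/284, 11/71)
obs 9: x=9/2 → posterior Normal(-773/634, 44/317)
obs 10: x=1/4 → posterior Normal(-1513/1400, 22/175)
obs 11: x=-3/2 → posterior Normal(-1711/1532, 44/383)
obs 12: x=1/4 → posterior Normal(-839/832, 11/104)
obs 13: x=-3/2 → posterior Normal(-469/449, 44/449)
obs 14: x=-10 → posterior Normal(-799/482, 22/241)

mu_0=-799/482, tau_0^2=22/241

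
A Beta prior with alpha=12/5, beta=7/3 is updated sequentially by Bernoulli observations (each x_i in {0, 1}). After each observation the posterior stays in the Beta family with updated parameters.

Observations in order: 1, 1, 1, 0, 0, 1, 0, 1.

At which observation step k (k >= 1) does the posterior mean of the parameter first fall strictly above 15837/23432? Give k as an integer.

k = 3

obs 1: x=1 → posterior Beta(17/5, 7/3)
obs 2: x=1 → posterior Beta(22/5, 7/3)
obs 3: x=1 → posterior Beta(27/5, 7/3)
obs 4: x=0 → posterior Beta(27/5, 10/3)
obs 5: x=0 → posterior Beta(27/5, 13/3)
obs 6: x=1 → posterior Beta(32/5, 13/3)
obs 7: x=0 → posterior Beta(32/5, 16/3)
obs 8: x=1 → posterior Beta(37/5, 16/3)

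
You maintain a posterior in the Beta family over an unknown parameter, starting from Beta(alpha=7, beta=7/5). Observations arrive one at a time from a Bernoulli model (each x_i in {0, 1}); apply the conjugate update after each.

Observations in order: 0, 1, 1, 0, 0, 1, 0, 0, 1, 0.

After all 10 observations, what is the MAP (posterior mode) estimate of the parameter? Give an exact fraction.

25/41

obs 1: x=0 → posterior Beta(7, 12/5)
obs 2: x=1 → posterior Beta(8, 12/5)
obs 3: x=1 → posterior Beta(9, 12/5)
obs 4: x=0 → posterior Beta(9, 17/5)
obs 5: x=0 → posterior Beta(9, 22/5)
obs 6: x=1 → posterior Beta(10, 22/5)
obs 7: x=0 → posterior Beta(10, 27/5)
obs 8: x=0 → posterior Beta(10, 32/5)
obs 9: x=1 → posterior Beta(11, 32/5)
obs 10: x=0 → posterior Beta(11, 37/5)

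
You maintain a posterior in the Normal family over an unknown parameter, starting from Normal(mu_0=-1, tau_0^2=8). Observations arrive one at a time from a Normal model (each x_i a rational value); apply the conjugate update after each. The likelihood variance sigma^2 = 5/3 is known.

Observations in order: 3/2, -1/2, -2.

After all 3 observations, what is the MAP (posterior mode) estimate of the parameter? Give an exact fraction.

-29/77

obs 1: x=3/2 → posterior Normal(31/29, 40/29)
obs 2: x=-1/2 → posterior Normal(19/53, 40/53)
obs 3: x=-2 → posterior Normal(-29/77, 40/77)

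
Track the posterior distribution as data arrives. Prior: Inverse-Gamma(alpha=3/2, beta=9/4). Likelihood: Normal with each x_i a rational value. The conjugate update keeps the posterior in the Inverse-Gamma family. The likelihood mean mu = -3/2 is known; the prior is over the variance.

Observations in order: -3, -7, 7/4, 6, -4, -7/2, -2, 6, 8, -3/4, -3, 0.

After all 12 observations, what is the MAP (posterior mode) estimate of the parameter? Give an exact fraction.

2127/136

obs 1: x=-3 → posterior Inverse-Gamma(2, 27/8)
obs 2: x=-7 → posterior Inverse-Gamma(5/2, 37/2)
obs 3: x=7/4 → posterior Inverse-Gamma(3, 761/32)
obs 4: x=6 → posterior Inverse-Gamma(7/2, 1661/32)
obs 5: x=-4 → posterior Inverse-Gamma(4, 1761/32)
obs 6: x=-7/2 → posterior Inverse-Gamma(9/2, 1825/32)
obs 7: x=-2 → posterior Inverse-Gamma(5, 1829/32)
obs 8: x=6 → posterior Inverse-Gamma(11/2, 2729/32)
obs 9: x=8 → posterior Inverse-Gamma(6, 4173/32)
obs 10: x=-3/4 → posterior Inverse-Gamma(13/2, 2091/16)
obs 11: x=-3 → posterior Inverse-Gamma(7, 2109/16)
obs 12: x=0 → posterior Inverse-Gamma(15/2, 2127/16)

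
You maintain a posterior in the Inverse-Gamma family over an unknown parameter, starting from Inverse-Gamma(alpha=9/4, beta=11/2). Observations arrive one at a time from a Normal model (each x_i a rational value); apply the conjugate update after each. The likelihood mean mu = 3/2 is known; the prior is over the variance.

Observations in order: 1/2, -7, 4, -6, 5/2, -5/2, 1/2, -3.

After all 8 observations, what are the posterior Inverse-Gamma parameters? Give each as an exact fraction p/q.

alpha=25/4, beta=185/2

obs 1: x=1/2 → posterior Inverse-Gamma(11/4, 6)
obs 2: x=-7 → posterior Inverse-Gamma(13/4, 337/8)
obs 3: x=4 → posterior Inverse-Gamma(15/4, 181/4)
obs 4: x=-6 → posterior Inverse-Gamma(17/4, 587/8)
obs 5: x=5/2 → posterior Inverse-Gamma(19/4, 591/8)
obs 6: x=-5/2 → posterior Inverse-Gamma(21/4, 655/8)
obs 7: x=1/2 → posterior Inverse-Gamma(23/4, 659/8)
obs 8: x=-3 → posterior Inverse-Gamma(25/4, 185/2)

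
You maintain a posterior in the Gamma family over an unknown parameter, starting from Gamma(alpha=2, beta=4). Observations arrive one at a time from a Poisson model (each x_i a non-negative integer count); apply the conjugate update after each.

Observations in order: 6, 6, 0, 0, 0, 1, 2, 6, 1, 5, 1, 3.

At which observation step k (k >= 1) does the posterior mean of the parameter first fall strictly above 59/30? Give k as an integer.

obs 1: x=6 → posterior Gamma(8, 5)
obs 2: x=6 → posterior Gamma(14, 6)
obs 3: x=0 → posterior Gamma(14, 7)
obs 4: x=0 → posterior Gamma(14, 8)
obs 5: x=0 → posterior Gamma(14, 9)
obs 6: x=1 → posterior Gamma(15, 10)
obs 7: x=2 → posterior Gamma(17, 11)
obs 8: x=6 → posterior Gamma(23, 12)
obs 9: x=1 → posterior Gamma(24, 13)
obs 10: x=5 → posterior Gamma(29, 14)
obs 11: x=1 → posterior Gamma(30, 15)
obs 12: x=3 → posterior Gamma(33, 16)

k = 2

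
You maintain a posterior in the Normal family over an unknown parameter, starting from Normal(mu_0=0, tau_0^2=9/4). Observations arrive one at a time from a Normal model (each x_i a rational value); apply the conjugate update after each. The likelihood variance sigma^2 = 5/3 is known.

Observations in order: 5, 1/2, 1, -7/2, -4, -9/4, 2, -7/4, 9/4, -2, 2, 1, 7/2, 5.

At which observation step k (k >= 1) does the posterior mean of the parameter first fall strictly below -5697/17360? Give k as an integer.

k = 6

obs 1: x=5 → posterior Normal(135/47, 45/47)
obs 2: x=1/2 → posterior Normal(297/148, 45/74)
obs 3: x=1 → posterior Normal(351/202, 45/101)
obs 4: x=-7/2 → posterior Normal(81/128, 45/128)
obs 5: x=-4 → posterior Normal(-27/155, 9/31)
obs 6: x=-9/4 → posterior Normal(-27/56, 45/182)
obs 7: x=2 → posterior Normal(-135/836, 45/209)
obs 8: x=-7/4 → posterior Normal(-81/236, 45/236)
obs 9: x=9/4 → posterior Normal(-81/1052, 45/263)
obs 10: x=-2 → posterior Normal(-297/1160, 9/58)
obs 11: x=2 → posterior Normal(-81/1268, 45/317)
obs 12: x=1 → posterior Normal(27/1376, 45/344)
obs 13: x=7/2 → posterior Normal(405/1484, 45/371)
obs 14: x=5 → posterior Normal(945/1592, 45/398)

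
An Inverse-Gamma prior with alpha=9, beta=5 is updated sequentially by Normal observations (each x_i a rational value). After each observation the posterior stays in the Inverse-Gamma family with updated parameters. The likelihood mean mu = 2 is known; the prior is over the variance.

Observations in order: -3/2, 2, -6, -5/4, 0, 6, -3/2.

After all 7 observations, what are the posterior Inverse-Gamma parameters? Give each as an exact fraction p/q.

alpha=25/2, beta=2065/32

obs 1: x=-3/2 → posterior Inverse-Gamma(19/2, 89/8)
obs 2: x=2 → posterior Inverse-Gamma(10, 89/8)
obs 3: x=-6 → posterior Inverse-Gamma(21/2, 345/8)
obs 4: x=-5/4 → posterior Inverse-Gamma(11, 1549/32)
obs 5: x=0 → posterior Inverse-Gamma(23/2, 1613/32)
obs 6: x=6 → posterior Inverse-Gamma(12, 1869/32)
obs 7: x=-3/2 → posterior Inverse-Gamma(25/2, 2065/32)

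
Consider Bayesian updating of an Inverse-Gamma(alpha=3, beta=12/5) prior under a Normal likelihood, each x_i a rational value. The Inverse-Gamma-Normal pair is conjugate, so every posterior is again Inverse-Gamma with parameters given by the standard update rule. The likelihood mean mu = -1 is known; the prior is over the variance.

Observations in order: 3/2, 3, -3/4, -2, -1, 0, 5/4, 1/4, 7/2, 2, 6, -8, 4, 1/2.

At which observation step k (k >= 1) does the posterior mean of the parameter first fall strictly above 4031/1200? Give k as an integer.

k = 2

obs 1: x=3/2 → posterior Inverse-Gamma(7/2, 221/40)
obs 2: x=3 → posterior Inverse-Gamma(4, 541/40)
obs 3: x=-3/4 → posterior Inverse-Gamma(9/2, 2169/160)
obs 4: x=-2 → posterior Inverse-Gamma(5, 2249/160)
obs 5: x=-1 → posterior Inverse-Gamma(11/2, 2249/160)
obs 6: x=0 → posterior Inverse-Gamma(6, 2329/160)
obs 7: x=5/4 → posterior Inverse-Gamma(13/2, 1367/80)
obs 8: x=1/4 → posterior Inverse-Gamma(7, 2859/160)
obs 9: x=7/2 → posterior Inverse-Gamma(15/2, 4479/160)
obs 10: x=2 → posterior Inverse-Gamma(8, 5199/160)
obs 11: x=6 → posterior Inverse-Gamma(17/2, 9119/160)
obs 12: x=-8 → posterior Inverse-Gamma(9, 13039/160)
obs 13: x=4 → posterior Inverse-Gamma(19/2, 15039/160)
obs 14: x=1/2 → posterior Inverse-Gamma(10, 15219/160)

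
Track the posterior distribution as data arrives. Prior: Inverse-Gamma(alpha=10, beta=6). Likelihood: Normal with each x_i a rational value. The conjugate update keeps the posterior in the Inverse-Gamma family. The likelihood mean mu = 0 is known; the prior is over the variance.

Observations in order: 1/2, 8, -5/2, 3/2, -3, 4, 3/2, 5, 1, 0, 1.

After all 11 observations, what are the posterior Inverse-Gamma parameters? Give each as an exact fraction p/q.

alpha=31/2, beta=139/2

obs 1: x=1/2 → posterior Inverse-Gamma(21/2, 49/8)
obs 2: x=8 → posterior Inverse-Gamma(11, 305/8)
obs 3: x=-5/2 → posterior Inverse-Gamma(23/2, 165/4)
obs 4: x=3/2 → posterior Inverse-Gamma(12, 339/8)
obs 5: x=-3 → posterior Inverse-Gamma(25/2, 375/8)
obs 6: x=4 → posterior Inverse-Gamma(13, 439/8)
obs 7: x=3/2 → posterior Inverse-Gamma(27/2, 56)
obs 8: x=5 → posterior Inverse-Gamma(14, 137/2)
obs 9: x=1 → posterior Inverse-Gamma(29/2, 69)
obs 10: x=0 → posterior Inverse-Gamma(15, 69)
obs 11: x=1 → posterior Inverse-Gamma(31/2, 139/2)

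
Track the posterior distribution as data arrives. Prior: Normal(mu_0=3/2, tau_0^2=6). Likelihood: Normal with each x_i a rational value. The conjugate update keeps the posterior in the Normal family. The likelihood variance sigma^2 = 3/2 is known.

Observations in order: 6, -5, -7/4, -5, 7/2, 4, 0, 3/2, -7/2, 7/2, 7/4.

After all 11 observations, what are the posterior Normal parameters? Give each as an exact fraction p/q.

mu_0=43/90, tau_0^2=2/15

obs 1: x=6 → posterior Normal(51/10, 6/5)
obs 2: x=-5 → posterior Normal(11/18, 2/3)
obs 3: x=-7/4 → posterior Normal(-3/26, 6/13)
obs 4: x=-5 → posterior Normal(-43/34, 6/17)
obs 5: x=7/2 → posterior Normal(-5/14, 2/7)
obs 6: x=4 → posterior Normal(17/50, 6/25)
obs 7: x=0 → posterior Normal(17/58, 6/29)
obs 8: x=3/2 → posterior Normal(29/66, 2/11)
obs 9: x=-7/2 → posterior Normal(1/74, 6/37)
obs 10: x=7/2 → posterior Normal(29/82, 6/41)
obs 11: x=7/4 → posterior Normal(43/90, 2/15)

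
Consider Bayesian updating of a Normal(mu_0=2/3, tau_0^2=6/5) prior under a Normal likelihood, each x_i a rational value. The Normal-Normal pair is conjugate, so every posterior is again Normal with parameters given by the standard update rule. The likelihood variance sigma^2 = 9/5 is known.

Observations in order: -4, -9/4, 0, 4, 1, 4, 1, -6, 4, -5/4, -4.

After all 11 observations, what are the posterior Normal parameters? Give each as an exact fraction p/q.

mu_0=-1/5, tau_0^2=18/125

obs 1: x=-4 → posterior Normal(-6/5, 18/25)
obs 2: x=-9/4 → posterior Normal(-3/2, 18/35)
obs 3: x=0 → posterior Normal(-7/6, 2/5)
obs 4: x=4 → posterior Normal(-5/22, 18/55)
obs 5: x=1 → posterior Normal(-1/26, 18/65)
obs 6: x=4 → posterior Normal(1/2, 6/25)
obs 7: x=1 → posterior Normal(19/34, 18/85)
obs 8: x=-6 → posterior Normal(-5/38, 18/95)
obs 9: x=4 → posterior Normal(11/42, 6/35)
obs 10: x=-5/4 → posterior Normal(3/23, 18/115)
obs 11: x=-4 → posterior Normal(-1/5, 18/125)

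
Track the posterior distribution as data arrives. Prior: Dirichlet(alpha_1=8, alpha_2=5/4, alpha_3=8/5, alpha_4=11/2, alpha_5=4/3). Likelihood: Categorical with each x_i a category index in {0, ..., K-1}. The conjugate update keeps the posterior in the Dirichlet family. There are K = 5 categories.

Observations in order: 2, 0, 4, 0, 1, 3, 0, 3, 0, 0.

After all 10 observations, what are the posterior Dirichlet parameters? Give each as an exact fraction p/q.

obs 1: x=2 → posterior Dirichlet(8, 5/4, 13/5, 11/2, 4/3)
obs 2: x=0 → posterior Dirichlet(9, 5/4, 13/5, 11/2, 4/3)
obs 3: x=4 → posterior Dirichlet(9, 5/4, 13/5, 11/2, 7/3)
obs 4: x=0 → posterior Dirichlet(10, 5/4, 13/5, 11/2, 7/3)
obs 5: x=1 → posterior Dirichlet(10, 9/4, 13/5, 11/2, 7/3)
obs 6: x=3 → posterior Dirichlet(10, 9/4, 13/5, 13/2, 7/3)
obs 7: x=0 → posterior Dirichlet(11, 9/4, 13/5, 13/2, 7/3)
obs 8: x=3 → posterior Dirichlet(11, 9/4, 13/5, 15/2, 7/3)
obs 9: x=0 → posterior Dirichlet(12, 9/4, 13/5, 15/2, 7/3)
obs 10: x=0 → posterior Dirichlet(13, 9/4, 13/5, 15/2, 7/3)

alpha_1=13, alpha_2=9/4, alpha_3=13/5, alpha_4=15/2, alpha_5=7/3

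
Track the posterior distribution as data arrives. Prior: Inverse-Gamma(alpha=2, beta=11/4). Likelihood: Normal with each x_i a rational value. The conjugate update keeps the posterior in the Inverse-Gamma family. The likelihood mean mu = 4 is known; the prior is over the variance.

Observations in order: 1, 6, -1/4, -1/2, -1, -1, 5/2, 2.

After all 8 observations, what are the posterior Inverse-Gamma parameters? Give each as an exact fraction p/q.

obs 1: x=1 → posterior Inverse-Gamma(5/2, 29/4)
obs 2: x=6 → posterior Inverse-Gamma(3, 37/4)
obs 3: x=-1/4 → posterior Inverse-Gamma(7/2, 585/32)
obs 4: x=-1/2 → posterior Inverse-Gamma(4, 909/32)
obs 5: x=-1 → posterior Inverse-Gamma(9/2, 1309/32)
obs 6: x=-1 → posterior Inverse-Gamma(5, 1709/32)
obs 7: x=5/2 → posterior Inverse-Gamma(11/2, 1745/32)
obs 8: x=2 → posterior Inverse-Gamma(6, 1809/32)

alpha=6, beta=1809/32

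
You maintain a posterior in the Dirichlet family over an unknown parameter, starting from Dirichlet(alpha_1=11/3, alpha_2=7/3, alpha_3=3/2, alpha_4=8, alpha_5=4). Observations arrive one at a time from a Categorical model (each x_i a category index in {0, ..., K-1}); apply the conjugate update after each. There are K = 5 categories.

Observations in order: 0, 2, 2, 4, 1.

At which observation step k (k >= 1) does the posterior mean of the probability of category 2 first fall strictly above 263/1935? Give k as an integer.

obs 1: x=0 → posterior Dirichlet(14/3, 7/3, 3/2, 8, 4)
obs 2: x=2 → posterior Dirichlet(14/3, 7/3, 5/2, 8, 4)
obs 3: x=2 → posterior Dirichlet(14/3, 7/3, 7/2, 8, 4)
obs 4: x=4 → posterior Dirichlet(14/3, 7/3, 7/2, 8, 5)
obs 5: x=1 → posterior Dirichlet(14/3, 10/3, 7/2, 8, 5)

k = 3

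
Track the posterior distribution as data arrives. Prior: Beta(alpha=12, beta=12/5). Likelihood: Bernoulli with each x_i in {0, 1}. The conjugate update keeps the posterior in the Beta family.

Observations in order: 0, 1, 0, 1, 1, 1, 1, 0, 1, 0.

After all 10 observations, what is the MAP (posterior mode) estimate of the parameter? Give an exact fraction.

85/112

obs 1: x=0 → posterior Beta(12, 17/5)
obs 2: x=1 → posterior Beta(13, 17/5)
obs 3: x=0 → posterior Beta(13, 22/5)
obs 4: x=1 → posterior Beta(14, 22/5)
obs 5: x=1 → posterior Beta(15, 22/5)
obs 6: x=1 → posterior Beta(16, 22/5)
obs 7: x=1 → posterior Beta(17, 22/5)
obs 8: x=0 → posterior Beta(17, 27/5)
obs 9: x=1 → posterior Beta(18, 27/5)
obs 10: x=0 → posterior Beta(18, 32/5)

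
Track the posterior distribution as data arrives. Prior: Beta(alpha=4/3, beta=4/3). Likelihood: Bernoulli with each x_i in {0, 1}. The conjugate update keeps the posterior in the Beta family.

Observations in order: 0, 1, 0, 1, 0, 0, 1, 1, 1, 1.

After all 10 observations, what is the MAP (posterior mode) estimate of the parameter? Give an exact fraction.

obs 1: x=0 → posterior Beta(4/3, 7/3)
obs 2: x=1 → posterior Beta(7/3, 7/3)
obs 3: x=0 → posterior Beta(7/3, 10/3)
obs 4: x=1 → posterior Beta(10/3, 10/3)
obs 5: x=0 → posterior Beta(10/3, 13/3)
obs 6: x=0 → posterior Beta(10/3, 16/3)
obs 7: x=1 → posterior Beta(13/3, 16/3)
obs 8: x=1 → posterior Beta(16/3, 16/3)
obs 9: x=1 → posterior Beta(19/3, 16/3)
obs 10: x=1 → posterior Beta(22/3, 16/3)

19/32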